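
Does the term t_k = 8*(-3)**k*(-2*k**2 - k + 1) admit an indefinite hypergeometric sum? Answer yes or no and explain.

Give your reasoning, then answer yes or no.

Yes. s_k = (-3)**k*(4*k**2 - 4*k - 2).

Ratio r(k) = 3*(-k - 2*(k + 1)**2)/(2*k**2 + k - 1).
Normal form (A,B,C) = (-3, 1, k**2 + k/2 - 1/2).
Key eq: (-3)·f(k+1) = (1)·f(k) + (k**2 + k/2 - 1/2).
Bound: deg f ≤ 2.
Match coefficients ⇒ f(k) = -(2*k**2 - 2*k - 1)/8.
R(k) = B(k−1)·f(k)/C(k) = -(2*k**2 - 2*k - 1)/(4*(k + 1)*(2*k - 1)); s_k = R·t_k = (-3)**k*(4*k**2 - 4*k - 2).
Δs = 8*(-3)**k*(-2*k**2 - k + 1), as required.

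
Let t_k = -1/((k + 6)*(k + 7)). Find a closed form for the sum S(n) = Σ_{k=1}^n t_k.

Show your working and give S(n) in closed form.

Step 1: r(k) = (k + 6)/(k + 8).
Gosper form: A/B · C(k+1)/C(k) with A=k + 6, B=k + 8, C=1.
Set up (k + 6)·f(k+1) − (k + 7)·f(k) − (1) = 0.
d = 1 from the (1,1,0) case.
Coefficient equations give f(k) = k/6.
R(k) = B(k−1)·f(k)/C(k) = k*(k + 7)/6; s_k = R·t_k = -k/(6*k + 36).
Δs = -1/(k**2 + 13*k + 42), as required.
Telescope: S(n) = s_(n+1) − s_(1) = (-n - 1)/(6*(n + 7)) − (-1/42) = -n/(7*n + 49).

S(n) = -n/(7*n + 49)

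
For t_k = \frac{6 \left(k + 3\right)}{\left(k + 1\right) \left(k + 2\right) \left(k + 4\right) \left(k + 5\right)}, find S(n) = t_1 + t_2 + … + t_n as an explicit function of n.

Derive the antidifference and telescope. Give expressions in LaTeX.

S(n) = \frac{3 n \left(n + 7\right)}{10 \left(n^{2} + 7 n + 10\right)}

Ratio r(k) = (k + 1)*(k + 4)**2/((k + 3)**2*(k + 6)).
A = k + 1, B = k + 6, C = k**2 + 6*k + 9.
Key eq: (k + 1)·f(k+1) = (k + 5)·f(k) + (k**2 + 6*k + 9).
Degrees (1,1,2) ⇒ d ≤ 4.
Solving with deg f ≤ 4: f(k) = k*(k + 2)*(k + 3)*(k + 5)/8.
Certificate R = B(k−1)f/C = k*(k + 2)*(k + 5)**2/(8*(k + 3)) gives s_k = 3*k*(k + 5)/(4*(k**2 + 5*k + 4)).
s_(k+1) − s_k = 6*(k + 3)/(k**4 + 12*k**3 + 49*k**2 + 78*k + 40) = t_k.
s_(n+1) = 3*(n**2 + 7*n + 6)/(4*(n**2 + 7*n + 10)) and s_(1) = 9/20, so S(n) = 3*n*(n + 7)/(10*(n**2 + 7*n + 10)).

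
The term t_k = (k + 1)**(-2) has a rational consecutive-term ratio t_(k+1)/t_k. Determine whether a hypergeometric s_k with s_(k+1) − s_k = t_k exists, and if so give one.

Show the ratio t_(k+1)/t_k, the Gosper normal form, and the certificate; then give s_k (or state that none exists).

Ratio r(k) = (k + 1)**2/(k + 2)**2.
Take A(k)=k**2 + 2*k + 1, B(k)=k**2 + 4*k + 4, C(k)=1.
f must satisfy (k**2 + 2*k + 1)·f(k+1) − (k**2 + 2*k + 1)·f(k) = 1.
deg f ≤ 0 (via 2,2,0).
Put f(k) = c0: A·f(k+1) − B(k−1)·f(k) − C = -1; need -1 = 0 — inconsistent ⇒ no f, not summable.

none — t_k is not Gosper-summable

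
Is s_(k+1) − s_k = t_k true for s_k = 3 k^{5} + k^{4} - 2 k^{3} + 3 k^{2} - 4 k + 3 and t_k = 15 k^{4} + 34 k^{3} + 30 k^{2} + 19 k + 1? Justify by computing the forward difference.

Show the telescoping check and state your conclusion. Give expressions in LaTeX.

valid; difference matches t_k

s_(k+1) = 3*k**5 + 16*k**4 + 32*k**3 + 33*k**2 + 15*k + 4
s_(k+1) − s_k = 15*k**4 + 34*k**3 + 30*k**2 + 19*k + 1
(s_(k+1) − s_k) − t_k = 0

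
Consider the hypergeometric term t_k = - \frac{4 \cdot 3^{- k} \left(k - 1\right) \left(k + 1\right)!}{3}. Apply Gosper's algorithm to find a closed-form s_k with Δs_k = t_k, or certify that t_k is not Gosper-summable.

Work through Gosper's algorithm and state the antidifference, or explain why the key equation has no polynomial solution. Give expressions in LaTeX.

s_k = - 4 \cdot 3^{- k} \left(k + 1\right)!

t_(k+1)/t_k = k*(k + 2)/(3*(k - 1)).
A = k/3 + 2/3, B = 1, C = k - 1.
Set up (k/3 + 2/3)·f(k+1) − (1)·f(k) − (k - 1) = 0.
Degrees (1,0,1) ⇒ d ≤ 0.
A polynomial solution: f(k) = 3.
Then R = B(k−1)f/C = 3/(k - 1), so s_k = R(k)·t_k = -4*factorial(k + 1)/3**k.
Δs = -4*(k - 1)*factorial(k + 1)/(3*3**k), as required.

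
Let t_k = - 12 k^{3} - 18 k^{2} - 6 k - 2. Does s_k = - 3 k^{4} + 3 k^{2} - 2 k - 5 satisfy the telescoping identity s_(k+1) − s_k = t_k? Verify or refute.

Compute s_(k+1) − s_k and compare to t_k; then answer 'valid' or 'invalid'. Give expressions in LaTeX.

s_(k+1) = -2*k - 3*(k + 1)**4 + 3*(k + 1)**2 - 7
s_(k+1) − s_k = -12*k**3 - 18*k**2 - 6*k - 2
(s_(k+1) − s_k) − t_k = 0

valid (s_(k+1) − s_k reduces to t_k)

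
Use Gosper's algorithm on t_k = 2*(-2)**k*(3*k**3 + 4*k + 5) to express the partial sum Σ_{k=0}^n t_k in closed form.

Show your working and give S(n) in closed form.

S(n) = 4*(-2)**n*n**3 + 4*(-2)**n*n**2 + 4*(-2)**n*n + 8*(-2)**n + 2

Step 1: r(k) = 2*(-4*k - 3*(k + 1)**3 - 9)/(3*k**3 + 4*k + 5).
Factor: A=-2; B=1; C=k**3 + 4*k/3 + 5/3.
Need (-2)·f(k+1) − (1)·f(k) = k**3 + 4*k/3 + 5/3.
Bound: deg f ≤ 3.
Coefficient equations give f(k) = -(k**3 - 2*k**2 + 2*k + 1)/3.
Get s_k = R·t_k = (-2)**(k + 1)*(k**3 - 2*k**2 + 2*k + 1) with R(k) = B(k−1)f(k)/C(k) = -(k**3 - 2*k**2 + 2*k + 1)/(3*k**3 + 4*k + 5).
Verify: 2*(-2)**k*(3*k**3 + 4*k + 5) matches t_k.
Telescope: S(n) = s_(n+1) − s_(0) = (-2)**(n + 2)*(n**3 + n**2 + n + 2) − (-2) = 4*(-2)**n*n**3 + 4*(-2)**n*n**2 + 4*(-2)**n*n + 8*(-2)**n + 2.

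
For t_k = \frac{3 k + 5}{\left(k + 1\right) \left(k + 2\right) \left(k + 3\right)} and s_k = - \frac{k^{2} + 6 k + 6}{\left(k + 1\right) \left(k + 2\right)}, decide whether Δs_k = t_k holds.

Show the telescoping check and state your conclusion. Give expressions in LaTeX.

Valid: the claim telescopes to t_k.

s_(k+1) = (-6*k - (k + 1)**2 - 12)/((k + 2)*(k + 3))
s_(k+1) − s_k = (3*k + 5)/(k**3 + 6*k**2 + 11*k + 6)
(s_(k+1) − s_k) − t_k = 0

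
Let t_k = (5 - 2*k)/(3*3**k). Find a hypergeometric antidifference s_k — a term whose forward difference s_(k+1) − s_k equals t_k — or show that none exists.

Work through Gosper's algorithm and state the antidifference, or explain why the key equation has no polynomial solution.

s_k = (k - 2)/3**k

Ratio r(k) = (2*k - 3)/(3*(2*k - 5)).
Take A(k)=1/3, B(k)=1, C(k)=k - 5/2.
f must satisfy (1/3)·f(k+1) − (1)·f(k) = k - 5/2.
Bound: deg f ≤ 1.
Coefficient equations give f(k) = -3*(k - 2)/2.
So s_k = (B(k−1)f/C)·t_k = (-3*(k - 2)/(2*k - 5))·t_k = (k - 2)/3**k.
Δs = (5 - 2*k)/(3*3**k), as required.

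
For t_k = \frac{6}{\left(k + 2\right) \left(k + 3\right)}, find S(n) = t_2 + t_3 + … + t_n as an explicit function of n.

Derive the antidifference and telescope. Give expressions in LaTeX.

S(n) = \frac{3 \left(n - 1\right)}{2 \left(n + 3\right)}

The ratio is (k + 2)/(k + 4).
Take A(k)=k + 2, B(k)=k + 4, C(k)=1.
Solve (k + 2)·f(k+1) − (k + 3)·f(k) = 1.
deg f ≤ 1 (via 1,1,0).
Solve for f: f(k) = k/2 (degree 1 ≤ 1).
Get s_k = R·t_k = 3*k/(k + 2) with R(k) = B(k−1)f(k)/C(k) = k*(k + 3)/2.
Verify: 6/(k**2 + 5*k + 6) matches t_k.
s_(n+1) = 3*(n + 1)/(n + 3) and s_(2) = 3/2, so S(n) = 3*(n - 1)/(2*(n + 3)).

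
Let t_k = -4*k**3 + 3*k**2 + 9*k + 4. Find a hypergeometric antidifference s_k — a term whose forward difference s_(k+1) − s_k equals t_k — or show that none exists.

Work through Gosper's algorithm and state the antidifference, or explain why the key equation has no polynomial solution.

s_k = k**2*(-k**2 + 3*k + 2)

r(k) = (4*k**3 + 9*k**2 - 3*k - 12)/(4*k**3 - 3*k**2 - 9*k - 4) after simplifying.
Gosper form: A/B · C(k+1)/C(k) with A=1, B=1, C=k**3 - 3*k**2/4 - 9*k/4 - 1.
Solve (1)·f(k+1) − (1)·f(k) = k**3 - 3*k**2/4 - 9*k/4 - 1.
From deg A=0, deg B=0, deg C=3: d=4.
Solve for f: f(k) = k**2*(k**2 - 3*k - 2)/4 (degree 4 ≤ 4).
Certificate R = B(k−1)f/C = k**2*(k**2 - 3*k - 2)/(4*k**3 - 3*k**2 - 9*k - 4) gives s_k = k**2*(-k**2 + 3*k + 2).
Δs = -4*k**3 + 3*k**2 + 9*k + 4, as required.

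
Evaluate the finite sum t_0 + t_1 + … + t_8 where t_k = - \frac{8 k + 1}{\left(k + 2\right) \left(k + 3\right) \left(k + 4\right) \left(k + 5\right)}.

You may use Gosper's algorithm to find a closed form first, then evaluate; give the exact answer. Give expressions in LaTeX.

t_(k+1)/t_k = (k + 2)*(8*k + 9)/((k + 6)*(8*k + 1)).
Take A(k)=k + 2, B(k)=k + 6, C(k)=k + 1/8.
Key eq: (k + 2)·f(k+1) = (k + 5)·f(k) + (k + 1/8).
From deg A=1, deg B=1, deg C=1: d=3.
Solve for f: f(k) = k*(k**2 + 9*k - 6)/64 (degree 3 ≤ 3).
R(k) = B(k−1)·f(k)/C(k) = k*(k + 5)*(k**2 + 9*k - 6)/(8*(8*k + 1)); s_k = R·t_k = k*(-k**2 - 9*k + 6)/(8*(k + 2)*(k + 3)*(k + 4)).
s_(k+1) − s_k = (-8*k - 1)/(k**4 + 14*k**3 + 71*k**2 + 154*k + 120) = t_k.
Σ_(k=0)^(8) t_k = s_(9) − s_(0) = -9/88 − (0) = -9/88.

Σ = -9/88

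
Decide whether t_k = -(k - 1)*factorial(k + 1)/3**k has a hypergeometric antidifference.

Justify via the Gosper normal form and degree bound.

t_(k+1)/t_k = k*(k + 2)/(3*(k - 1)).
A = k/3 + 2/3, B = 1, C = k - 1.
Key eq: (k/3 + 2/3)·f(k+1) = (1)·f(k) + (k - 1).
Degrees (1,0,1) ⇒ d ≤ 0.
A polynomial solution: f(k) = 3.
R(k) = B(k−1)·f(k)/C(k) = 3/(k - 1); s_k = R·t_k = -3**(1 - k)*factorial(k + 1).
Check: Δs_k = -(k - 1)*factorial(k + 1)/3**k. ✓

Yes. s_k = -3**(1 - k)*factorial(k + 1).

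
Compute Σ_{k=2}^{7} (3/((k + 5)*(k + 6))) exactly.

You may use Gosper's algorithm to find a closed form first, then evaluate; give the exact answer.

Σ = 18/91

Step 1: r(k) = (k + 5)/(k + 7).
Normal form (A,B,C) = (k + 5, k + 7, 1).
Set up (k + 5)·f(k+1) − (k + 6)·f(k) − (1) = 0.
d = 1 from the (1,1,0) case.
Solving with deg f ≤ 1: f(k) = k/5.
So s_k = (B(k−1)f/C)·t_k = (k*(k + 6)/5)·t_k = 3*k/(5*(k + 5)).
Δs = 3/(k**2 + 11*k + 30), as required.
Evaluate s at k=8 and k=2: 24/65 and 6/35; difference 18/91.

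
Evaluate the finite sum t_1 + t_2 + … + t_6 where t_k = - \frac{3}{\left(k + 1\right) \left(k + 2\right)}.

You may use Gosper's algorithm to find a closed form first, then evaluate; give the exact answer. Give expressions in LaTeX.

Σ = -9/8

r(k) = (k + 1)/(k + 3) after simplifying.
So A=k + 1 and B=k + 3, with C=1.
f must satisfy (k + 1)·f(k+1) − (k + 2)·f(k) = 1.
d = 1 from the (1,1,0) case.
Coefficient equations give f(k) = k.
Certificate R = B(k−1)f/C = k*(k + 2) gives s_k = -3*k/(k + 1).
Verify: -3/(k**2 + 3*k + 2) matches t_k.
Evaluate s at k=7 and k=1: -21/8 and -3/2; difference -9/8.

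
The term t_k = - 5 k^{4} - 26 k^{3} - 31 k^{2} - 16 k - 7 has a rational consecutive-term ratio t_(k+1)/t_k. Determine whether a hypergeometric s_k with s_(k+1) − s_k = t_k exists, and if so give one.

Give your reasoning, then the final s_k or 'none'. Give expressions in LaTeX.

Ratio r(k) = (5*k**4 + 46*k**3 + 139*k**2 + 176*k + 85)/(5*k**4 + 26*k**3 + 31*k**2 + 16*k + 7).
So A=1 and B=1, with C=k**4 + 26*k**3/5 + 31*k**2/5 + 16*k/5 + 7/5.
Need (1)·f(k+1) − (1)·f(k) = k**4 + 26*k**3/5 + 31*k**2/5 + 16*k/5 + 7/5.
deg f ≤ 5 (via 0,0,4).
A polynomial solution: f(k) = k*(k**4 + 4*k**3 - k**2 - k + 4)/5.
Certificate R = B(k−1)f/C = k*(k**4 + 4*k**3 - k**2 - k + 4)/(5*k**4 + 26*k**3 + 31*k**2 + 16*k + 7) gives s_k = k*(-k**4 - 4*k**3 + k**2 + k - 4).
Verify: -5*k**4 - 26*k**3 - 31*k**2 - 16*k - 7 matches t_k.

s_k = k \left(- k^{4} - 4 k^{3} + k^{2} + k - 4\right)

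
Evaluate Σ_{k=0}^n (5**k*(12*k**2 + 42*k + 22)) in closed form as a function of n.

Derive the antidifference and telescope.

S(n) = 15*5**n*n**2 + 45*5**n*n + 20*5**n + 2

The ratio is 5*(6*k**2 + 33*k + 38)/(6*k**2 + 21*k + 11).
Take A(k)=5, B(k)=1, C(k)=k**2 + 7*k/2 + 11/6.
Solve (5)·f(k+1) − (1)·f(k) = k**2 + 7*k/2 + 11/6.
From deg A=0, deg B=0, deg C=2: d=2.
Match coefficients ⇒ f(k) = (3*k**2 + 3*k - 2)/12.
Certificate R = B(k−1)f/C = (3*k**2 + 3*k - 2)/(2*(6*k**2 + 21*k + 11)) gives s_k = 5**k*(3*k**2 + 3*k - 2).
Δs = 5**k*(12*k**2 + 42*k + 22), as required.
Σ_(k=0)^n t_k = s_(n+1) − s_(0) = (5**(n + 1)*(3*n**2 + 9*n + 4)) − (-2), i.e. 15*5**n*n**2 + 45*5**n*n + 20*5**n + 2.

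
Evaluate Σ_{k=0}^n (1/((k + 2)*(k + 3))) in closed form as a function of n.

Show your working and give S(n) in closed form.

Ratio r(k) = (k + 2)/(k + 4).
So A=k + 2 and B=k + 4, with C=1.
Need (k + 2)·f(k+1) − (k + 3)·f(k) = 1.
d = 1 from the (1,1,0) case.
A polynomial solution: f(k) = k/2.
Then R = B(k−1)f/C = k*(k + 3)/2, so s_k = R(k)·t_k = k/(2*(k + 2)).
s_(k+1) − s_k = 1/(k**2 + 5*k + 6) = t_k.
s_(n+1) = (n + 1)/(2*(n + 3)) and s_(0) = 0, so S(n) = (n + 1)/(2*(n + 3)).

S(n) = (n + 1)/(2*(n + 3))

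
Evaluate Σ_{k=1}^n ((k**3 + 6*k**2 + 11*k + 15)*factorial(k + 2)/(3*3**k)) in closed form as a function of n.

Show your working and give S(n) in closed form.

Ratio r(k) = (k**4 + 12*k**3 + 53*k**2 + 111*k + 99)/(3*(k**3 + 6*k**2 + 11*k + 15)).
Normal form (A,B,C) = (k/3 + 1, 1, k**3 + 6*k**2 + 11*k + 15).
Key eq: (k/3 + 1)·f(k+1) = (1)·f(k) + (k**3 + 6*k**2 + 11*k + 15).
Degrees (1,0,3) ⇒ d ≤ 2.
Solve for f: f(k) = 3*k*(k + 4) (degree 2 ≤ 2).
Certificate R = B(k−1)f/C = 3*k*(k + 4)/(k**3 + 6*k**2 + 11*k + 15) gives s_k = k*(k + 4)*factorial(k + 2)/3**k.
Δs = (k**3 + 6*k**2 + 11*k + 15)*factorial(k + 2)/(3*3**k), as required.
Evaluate: s_(n+1) = 3**(-n - 1)*(n + 1)*(n + 5)*factorial(n + 3); subtract s_(1) = 10 ⇒ S(n) = (-30*3**n + n**5*factorial(n) + 12*n**4*factorial(n) + 52*n**3*factorial(n) + 102*n**2*factorial(n) + 91*n*factorial(n) + 30*factorial(n))/(3*3**n).

S(n) = (-30*3**n + n**5*factorial(n) + 12*n**4*factorial(n) + 52*n**3*factorial(n) + 102*n**2*factorial(n) + 91*n*factorial(n) + 30*factorial(n))/(3*3**n)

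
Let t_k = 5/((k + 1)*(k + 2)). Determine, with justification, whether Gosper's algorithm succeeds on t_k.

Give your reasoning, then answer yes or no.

r(k) = (k + 1)/(k + 3) after simplifying.
A = k + 1, B = k + 3, C = 1.
Key eq: (k + 1)·f(k+1) = (k + 2)·f(k) + (1).
Bound: deg f ≤ 1.
A polynomial solution: f(k) = k.
Get s_k = R·t_k = 5*k/(k + 1) with R(k) = B(k−1)f(k)/C(k) = k*(k + 2).
Check: Δs_k = 5/(k**2 + 3*k + 2). ✓

Yes. s_k = 5*k/(k + 1).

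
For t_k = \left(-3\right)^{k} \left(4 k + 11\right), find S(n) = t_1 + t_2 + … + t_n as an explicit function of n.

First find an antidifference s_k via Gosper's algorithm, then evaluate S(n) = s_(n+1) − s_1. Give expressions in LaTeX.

S(n) = 3 \left(-3\right)^{n} n + 9 \left(-3\right)^{n} - 9

Step 1: r(k) = 3*(-4*k - 15)/(4*k + 11).
Gosper form: A/B · C(k+1)/C(k) with A=-3, B=1, C=k + 11/4.
Need (-3)·f(k+1) − (1)·f(k) = k + 11/4.
Degrees (0,0,1) ⇒ d ≤ 1.
A polynomial solution: f(k) = -(k + 2)/4.
Get s_k = R·t_k = (-3)**k*(-k - 2) with R(k) = B(k−1)f(k)/C(k) = -(k + 2)/(4*k + 11).
Δs = (-3)**k*(4*k + 11), as required.
Telescope: S(n) = s_(n+1) − s_(1) = 3*(-3)**n*(n + 3) − (9) = 3*(-3)**n*n + 9*(-3)**n - 9.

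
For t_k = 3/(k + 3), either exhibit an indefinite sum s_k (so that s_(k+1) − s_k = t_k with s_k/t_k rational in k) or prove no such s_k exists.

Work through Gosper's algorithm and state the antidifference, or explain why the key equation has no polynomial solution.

no hypergeometric antidifference exists

The ratio is (k + 3)/(k + 4).
So A=k + 3 and B=k + 4, with C=1.
Need (k + 3)·f(k+1) − (k + 3)·f(k) = 1.
d = 0 from the (1,1,0) case.
Put f(k) = c0: A·f(k+1) − B(k−1)·f(k) − C = -1; need -1 = 0 — inconsistent ⇒ no f, not summable.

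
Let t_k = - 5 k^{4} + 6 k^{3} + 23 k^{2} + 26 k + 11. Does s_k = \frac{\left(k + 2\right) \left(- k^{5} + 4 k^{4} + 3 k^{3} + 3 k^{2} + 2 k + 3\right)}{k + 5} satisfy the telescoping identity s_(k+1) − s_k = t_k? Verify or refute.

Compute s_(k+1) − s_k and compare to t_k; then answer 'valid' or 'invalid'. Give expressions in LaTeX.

s_(k+1) = (-k**6 - 4*k**5 + 6*k**4 + 53*k**3 + 106*k**2 + 98*k + 42)/(k + 6)
s_(k+1) − s_k = (-5*k**6 - 37*k**5 + 8*k**4 + 309*k**3 + 573*k**2 + 484*k + 174)/(k**2 + 11*k + 30)
(s_(k+1) − s_k) − t_k = 3*(4*k**5 + 23*k**4 - 50*k**3 - 138*k**2 - 139*k - 52)/(k**2 + 11*k + 30)

Invalid: residual \frac{3 \left(4 k^{5} + 23 k^{4} - 50 k^{3} - 138 k^{2} - 139 k - 52\right)}{k^{2} + 11 k + 30} ≠ 0.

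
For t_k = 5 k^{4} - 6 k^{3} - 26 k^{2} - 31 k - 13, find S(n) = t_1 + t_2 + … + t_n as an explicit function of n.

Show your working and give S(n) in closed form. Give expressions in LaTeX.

S(n) = n \left(n^{4} + n^{3} - 10 n^{2} - 30 n - 33\right)

The ratio is (5*k**4 + 14*k**3 - 14*k**2 - 81*k - 71)/(5*k**4 - 6*k**3 - 26*k**2 - 31*k - 13).
Take A(k)=1, B(k)=1, C(k)=k**4 - 6*k**3/5 - 26*k**2/5 - 31*k/5 - 13/5.
Key eq: (1)·f(k+1) = (1)·f(k) + (k**4 - 6*k**3/5 - 26*k**2/5 - 31*k/5 - 13/5).
Bound: deg f ≤ 5.
Match coefficients ⇒ f(k) = k*(k**4 - 4*k**3 - 4*k**2 - 4*k - 2)/5.
R(k) = B(k−1)·f(k)/C(k) = k*(k**4 - 4*k**3 - 4*k**2 - 4*k - 2)/(5*k**4 - 6*k**3 - 26*k**2 - 31*k - 13); s_k = R·t_k = k*(k**4 - 4*k**3 - 4*k**2 - 4*k - 2).
Verify: 5*k**4 - 6*k**3 - 26*k**2 - 31*k - 13 matches t_k.
Telescope: S(n) = s_(n+1) − s_(1) = n**5 + n**4 - 10*n**3 - 30*n**2 - 33*n - 13 − (-13) = n*(n**4 + n**3 - 10*n**2 - 30*n - 33).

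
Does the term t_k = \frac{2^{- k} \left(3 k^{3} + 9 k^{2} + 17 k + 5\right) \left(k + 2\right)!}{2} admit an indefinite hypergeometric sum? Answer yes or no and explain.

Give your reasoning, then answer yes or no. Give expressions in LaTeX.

The ratio is (3*k**4 + 27*k**3 + 98*k**2 + 166*k + 102)/(2*(3*k**3 + 9*k**2 + 17*k + 5)).
A = k/2 + 3/2, B = 1, C = k**3 + 3*k**2 + 17*k/3 + 5/3.
Need (k/2 + 3/2)·f(k+1) − (1)·f(k) = k**3 + 3*k**2 + 17*k/3 + 5/3.
Bound: deg f ≤ 2.
Solving with deg f ≤ 2: f(k) = 2*(3*k**2 - 4)/3.
So s_k = (B(k−1)f/C)·t_k = (2*(3*k**2 - 4)/(3*k**3 + 9*k**2 + 17*k + 5))·t_k = (3*k**2 - 4)*factorial(k + 2)/2**k.
Δs = (3*k**3 + 9*k**2 + 17*k + 5)*factorial(k + 2)/(2*2**k), as required.

Yes. s_k = 2^{- k} \left(3 k^{2} - 4\right) \left(k + 2\right)!.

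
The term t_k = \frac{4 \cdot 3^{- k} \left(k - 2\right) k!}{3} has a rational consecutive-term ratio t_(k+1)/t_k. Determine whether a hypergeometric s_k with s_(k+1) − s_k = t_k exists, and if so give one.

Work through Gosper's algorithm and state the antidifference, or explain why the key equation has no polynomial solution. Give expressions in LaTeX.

s_k = 4 \cdot 3^{- k} k!

t_(k+1)/t_k = (k**2 - 1)/(3*(k - 2)).
Normal form (A,B,C) = (k/3 + 1/3, 1, k - 2).
Set up (k/3 + 1/3)·f(k+1) − (1)·f(k) − (k - 2) = 0.
deg f ≤ 0 (via 1,0,1).
Match coefficients ⇒ f(k) = 3.
Get s_k = R·t_k = 4*factorial(k)/3**k with R(k) = B(k−1)f(k)/C(k) = 3/(k - 2).
Verify: 4*(k - 2)*factorial(k)/(3*3**k) matches t_k.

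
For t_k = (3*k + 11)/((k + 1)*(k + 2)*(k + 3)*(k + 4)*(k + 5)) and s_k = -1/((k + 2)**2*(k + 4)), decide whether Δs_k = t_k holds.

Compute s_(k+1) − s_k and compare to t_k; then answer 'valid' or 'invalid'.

s_(k+1) = -1/((k + 3)**2*(k + 5))
s_(k+1) − s_k = -1/((k + 3)**2*(k + 5)) + 1/((k + 2)**2*(k + 4))
(s_(k+1) − s_k) − t_k = (-4*k**2 - 25*k - 37)/(k**7 + 20*k**6 + 166*k**5 + 740*k**4 + 1909*k**3 + 2840*k**2 + 2244*k + 720)

Invalid: residual (-4*k**2 - 25*k - 37)/(k**7 + 20*k**6 + 166*k**5 + 740*k**4 + 1909*k**3 + 2840*k**2 + 2244*k + 720) ≠ 0.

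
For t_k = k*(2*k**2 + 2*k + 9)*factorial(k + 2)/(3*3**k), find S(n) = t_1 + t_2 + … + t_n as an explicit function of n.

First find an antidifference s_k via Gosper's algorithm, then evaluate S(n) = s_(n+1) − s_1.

r(k) = (k + 1)*(k + 3)*(2*k + 2*(k + 1)**2 + 11)/(3*k*(2*k**2 + 2*k + 9)) after simplifying.
Normal form (A,B,C) = (k/3 + 1, 1, k**3 + k**2 + 9*k/2).
f must satisfy (k/3 + 1)·f(k+1) − (1)·f(k) = k**3 + k**2 + 9*k/2.
Degrees (1,0,3) ⇒ d ≤ 2.
Solve for f: f(k) = 3*(2*k**2 - 2*k - 3)/2 (degree 2 ≤ 2).
Get s_k = R·t_k = (2*k**2 - 2*k - 3)*factorial(k + 2)/3**k with R(k) = B(k−1)f(k)/C(k) = 3*(2*k**2 - 2*k - 3)/(k*(2*k**2 + 2*k + 9)).
Verify: k*(2*k**2 + 2*k + 9)*factorial(k + 2)/(3*3**k) matches t_k.
Evaluate: s_(n+1) = 3**(-n - 1)*(2*n**2 + 2*n - 3)*factorial(n + 3); subtract s_(1) = -6 ⇒ S(n) = (18*3**n + 2*n**5*factorial(n) + 14*n**4*factorial(n) + 31*n**3*factorial(n) + 16*n**2*factorial(n) - 21*n*factorial(n) - 18*factorial(n))/(3*3**n).

S(n) = (18*3**n + 2*n**5*factorial(n) + 14*n**4*factorial(n) + 31*n**3*factorial(n) + 16*n**2*factorial(n) - 21*n*factorial(n) - 18*factorial(n))/(3*3**n)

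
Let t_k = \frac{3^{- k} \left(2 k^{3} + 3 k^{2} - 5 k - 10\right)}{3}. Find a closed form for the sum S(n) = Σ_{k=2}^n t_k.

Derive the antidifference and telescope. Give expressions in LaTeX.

Step 1: r(k) = (2*k**3 + 9*k**2 + 7*k - 10)/(3*(2*k**3 + 3*k**2 - 5*k - 10)).
A = 1/3, B = 1, C = k**3 + 3*k**2/2 - 5*k/2 - 5.
Need (1/3)·f(k+1) − (1)·f(k) = k**3 + 3*k**2/2 - 5*k/2 - 5.
Degrees (0,0,3) ⇒ d ≤ 3.
Match coefficients ⇒ f(k) = -3*(k**3 + 3*k**2 + 2*k - 2)/2.
R(k) = B(k−1)·f(k)/C(k) = -3*(k**3 + 3*k**2 + 2*k - 2)/(2*k**3 + 3*k**2 - 5*k - 10); s_k = R·t_k = (-k**3 - 3*k**2 - 2*k + 2)/3**k.
s_(k+1) − s_k = (2*k**3 + 3*k**2 - 5*k - 10)/(3*3**k) = t_k.
s_(n+1) = 3**(-n - 1)*(-n**3 - 6*n**2 - 11*n - 4) and s_(2) = -22/9, so S(n) = 3**(-n - 2)*(22*3**n - 3*n**3 - 18*n**2 - 33*n - 12).

S(n) = 3^{- n - 2} \left(22 \cdot 3^{n} - 3 n^{3} - 18 n^{2} - 33 n - 12\right)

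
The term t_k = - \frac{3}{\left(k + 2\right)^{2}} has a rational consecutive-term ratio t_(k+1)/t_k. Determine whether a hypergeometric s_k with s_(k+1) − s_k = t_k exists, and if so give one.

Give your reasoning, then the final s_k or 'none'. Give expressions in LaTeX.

Compute t_(k+1)/t_k: get (k + 2)**2/(k + 3)**2.
Gosper form: A/B · C(k+1)/C(k) with A=k**2 + 4*k + 4, B=k**2 + 6*k + 9, C=1.
Key eq: (k**2 + 4*k + 4)·f(k+1) = (k**2 + 4*k + 4)·f(k) + (1).
From deg A=2, deg B=2, deg C=0: d=0.
Generic f = c0 gives residual -1; -1 = 0 cannot hold, so t_k is not Gosper-summable.

no hypergeometric antidifference exists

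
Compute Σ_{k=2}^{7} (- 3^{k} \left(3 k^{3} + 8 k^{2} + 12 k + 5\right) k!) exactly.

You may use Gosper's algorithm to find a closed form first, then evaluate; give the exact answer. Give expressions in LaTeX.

Σ = -17195068710

t_(k+1)/t_k = 3*(3*k**4 + 20*k**3 + 54*k**2 + 65*k + 28)/(3*k**3 + 8*k**2 + 12*k + 5).
Normal form (A,B,C) = (3*k + 3, 1, k**3 + 8*k**2/3 + 4*k + 5/3).
Key eq: (3*k + 3)·f(k+1) = (1)·f(k) + (k**3 + 8*k**2/3 + 4*k + 5/3).
d = 2 from the (1,0,3) case.
A polynomial solution: f(k) = (k**2 + 1)/3.
R(k) = B(k−1)·f(k)/C(k) = (k**2 + 1)/(3*k**3 + 8*k**2 + 12*k + 5); s_k = R·t_k = -3**k*(k**2 + 1)*factorial(k).
Δs = -3**k*(3*k**3 + 8*k**2 + 12*k + 5)*factorial(k), as required.
Σ_(k=2)^(7) t_k = s_(8) − s_(2) = -17195068800 − (-90) = -17195068710.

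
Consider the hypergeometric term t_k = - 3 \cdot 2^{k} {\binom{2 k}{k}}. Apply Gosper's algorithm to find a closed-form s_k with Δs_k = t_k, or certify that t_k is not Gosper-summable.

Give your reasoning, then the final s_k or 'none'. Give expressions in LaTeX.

none — t_k is not Gosper-summable

r(k) = 4*(2*k + 1)/(k + 1) after simplifying.
Factor: A=8*k + 4; B=k + 1; C=1.
f must satisfy (8*k + 4)·f(k+1) − (k)·f(k) = 1.
From deg A=1, deg B=1, deg C=0: d=-1.
deg f ≤ -1 is impossible — no certificate.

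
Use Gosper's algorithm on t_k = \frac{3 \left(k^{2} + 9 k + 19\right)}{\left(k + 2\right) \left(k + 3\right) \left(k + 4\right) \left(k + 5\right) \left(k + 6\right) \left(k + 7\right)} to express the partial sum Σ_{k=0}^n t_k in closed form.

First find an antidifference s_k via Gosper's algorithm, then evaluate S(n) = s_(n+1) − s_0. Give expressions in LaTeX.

S(n) = \frac{n^{3} + 15 n^{2} + 71 n + 57}{48 \left(n^{3} + 15 n^{2} + 71 n + 105\right)}

r(k) = (k + 2)*(9*k + (k + 1)**2 + 28)/((k + 8)*(k**2 + 9*k + 19)) after simplifying.
A = k + 2, B = k + 8, C = k**2 + 9*k + 19.
Solve (k + 2)·f(k+1) − (k + 7)·f(k) = k**2 + 9*k + 19.
Degrees (1,1,2) ⇒ d ≤ 5.
Solve for f: f(k) = k*(k + 3)*(k + 5)*(k**2 + 12*k + 44)/144 (degree 5 ≤ 5).
Get s_k = R·t_k = k*(k**2 + 12*k + 44)/(48*(k**3 + 12*k**2 + 44*k + 48)) with R(k) = B(k−1)f(k)/C(k) = k*(k + 3)*(k + 5)*(k + 7)*(k**2 + 12*k + 44)/(144*(k**2 + 9*k + 19)).
Check: Δs_k = 3*(k**2 + 9*k + 19)/(k**6 + 27*k**5 + 295*k**4 + 1665*k**3 + 5104*k**2 + 8028*k + 5040). ✓
Σ_(k=0)^n t_k = s_(n+1) − s_(0) = ((n**3 + 15*n**2 + 71*n + 57)/(48*(n**3 + 15*n**2 + 71*n + 105))) − (0), i.e. (n**3 + 15*n**2 + 71*n + 57)/(48*(n**3 + 15*n**2 + 71*n + 105)).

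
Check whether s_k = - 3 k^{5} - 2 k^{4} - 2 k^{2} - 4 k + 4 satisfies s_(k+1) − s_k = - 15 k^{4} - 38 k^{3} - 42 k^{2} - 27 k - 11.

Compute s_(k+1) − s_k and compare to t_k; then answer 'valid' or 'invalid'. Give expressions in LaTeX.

Valid — Δs_k = t_k.

s_(k+1) = -4*k - 3*(k + 1)**5 - 2*(k + 1)**4 - 2*(k + 1)**2
s_(k+1) − s_k = -15*k**4 - 38*k**3 - 42*k**2 - 27*k - 11
(s_(k+1) − s_k) − t_k = 0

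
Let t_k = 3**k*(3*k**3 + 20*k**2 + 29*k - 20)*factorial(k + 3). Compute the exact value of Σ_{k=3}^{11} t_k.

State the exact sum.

Σ = 105632669618251620480

r(k) = 3*(3*k**4 + 41*k**3 + 194*k**2 + 344*k + 128)/(3*k**3 + 20*k**2 + 29*k - 20) after simplifying.
Gosper form: A/B · C(k+1)/C(k) with A=3*k + 12, B=1, C=k**3 + 20*k**2/3 + 29*k/3 - 20/3.
Set up (3*k + 12)·f(k+1) − (1)·f(k) − (k**3 + 20*k**2/3 + 29*k/3 - 20/3) = 0.
Degrees (1,0,3) ⇒ d ≤ 2.
A polynomial solution: f(k) = (k**2 + k - 4)/3.
Then R = B(k−1)f/C = (k**2 + k - 4)/(3*k**3 + 20*k**2 + 29*k - 20), so s_k = R(k)·t_k = 3**k*(k**2 + k - 4)*factorial(k + 3).
s_(k+1) − s_k = 3**k*(3*k**3 + 20*k**2 + 29*k - 20)*factorial(k + 3) = t_k.
Sum = s_(12) − s_(3); s_(12) = 105632669618251776000, s_(3) = 155520 ⇒ 105632669618251620480.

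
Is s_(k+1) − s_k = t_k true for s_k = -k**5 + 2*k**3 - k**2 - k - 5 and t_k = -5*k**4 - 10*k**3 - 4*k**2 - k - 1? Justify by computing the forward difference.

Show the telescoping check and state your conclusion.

s_(k+1) = -k - (k + 1)**5 + 2*(k + 1)**3 - (k + 1)**2 - 6
s_(k+1) − s_k = -5*k**4 - 10*k**3 - 4*k**2 - k - 1
(s_(k+1) − s_k) − t_k = 0

Valid: the claim telescopes to t_k.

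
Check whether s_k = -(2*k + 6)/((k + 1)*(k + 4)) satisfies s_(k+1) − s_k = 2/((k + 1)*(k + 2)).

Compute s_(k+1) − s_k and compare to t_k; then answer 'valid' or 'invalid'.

Invalid: residual 4*(-k - 3)/(k**4 + 12*k**3 + 49*k**2 + 78*k + 40) ≠ 0.

s_(k+1) = 2*(-k - 4)/((k + 2)*(k + 5))
s_(k+1) − s_k = 2*(k**2 + 7*k + 14)/(k**4 + 12*k**3 + 49*k**2 + 78*k + 40)
(s_(k+1) − s_k) − t_k = 4*(-k - 3)/(k**4 + 12*k**3 + 49*k**2 + 78*k + 40)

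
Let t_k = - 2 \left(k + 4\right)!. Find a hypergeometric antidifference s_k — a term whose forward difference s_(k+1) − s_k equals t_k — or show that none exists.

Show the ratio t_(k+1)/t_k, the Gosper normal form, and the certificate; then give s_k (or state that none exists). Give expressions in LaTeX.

t_(k+1)/t_k = k + 5.
So A=k + 5 and B=1, with C=1.
Set up (k + 5)·f(k+1) − (1)·f(k) − (1) = 0.
Degrees (1,0,0) ⇒ d ≤ -1.
Negative degree bound (-1): no f exists, t_k not Gosper-summable.

no hypergeometric antidifference exists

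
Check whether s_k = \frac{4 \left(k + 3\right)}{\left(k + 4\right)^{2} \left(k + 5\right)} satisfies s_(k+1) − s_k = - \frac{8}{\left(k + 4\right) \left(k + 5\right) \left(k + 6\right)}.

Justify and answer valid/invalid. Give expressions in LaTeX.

s_(k+1) = 4*(k + 4)/((k + 5)**2*(k + 6))
s_(k+1) − s_k = 4*(-(k + 3)*(k + 5)*(k + 6) + (k + 4)**3)/((k + 4)**2*(k + 5)**2*(k + 6))
(s_(k+1) − s_k) − t_k = 4*(3*k + 14)/(k**5 + 24*k**4 + 229*k**3 + 1086*k**2 + 2560*k + 2400)

Invalid: residual \frac{4 \left(3 k + 14\right)}{k^{5} + 24 k^{4} + 229 k^{3} + 1086 k^{2} + 2560 k + 2400} ≠ 0.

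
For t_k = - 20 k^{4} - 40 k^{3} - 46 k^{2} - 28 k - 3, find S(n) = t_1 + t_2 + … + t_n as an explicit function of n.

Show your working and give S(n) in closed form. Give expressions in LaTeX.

Compute t_(k+1)/t_k: get (20*k**4 + 120*k**3 + 286*k**2 + 320*k + 137)/(20*k**4 + 40*k**3 + 46*k**2 + 28*k + 3).
A = 1, B = 1, C = k**4 + 2*k**3 + 23*k**2/10 + 7*k/5 + 3/20.
Solve (1)·f(k+1) − (1)·f(k) = k**4 + 2*k**3 + 23*k**2/10 + 7*k/5 + 3/20.
deg f ≤ 5 (via 0,0,4).
Match coefficients ⇒ f(k) = k*(4*k**4 + 2*k**2 + k - 4)/20.
Get s_k = R·t_k = k*(-4*k**4 - 2*k**2 - k + 4) with R(k) = B(k−1)f(k)/C(k) = k*(4*k**4 + 2*k**2 + k - 4)/(20*k**4 + 40*k**3 + 46*k**2 + 28*k + 3).
Check: Δs_k = -20*k**4 - 40*k**3 - 46*k**2 - 28*k - 3. ✓
Evaluate: s_(n+1) = -4*n**5 - 20*n**4 - 42*n**3 - 47*n**2 - 24*n - 3; subtract s_(1) = -3 ⇒ S(n) = n*(-4*n**4 - 20*n**3 - 42*n**2 - 47*n - 24).

S(n) = n \left(- 4 n^{4} - 20 n^{3} - 42 n^{2} - 47 n - 24\right)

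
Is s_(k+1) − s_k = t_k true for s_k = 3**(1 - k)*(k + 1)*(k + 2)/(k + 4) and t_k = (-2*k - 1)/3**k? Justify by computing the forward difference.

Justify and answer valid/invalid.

Invalid: residual 2*(2*k**2 + 12*k + 7)/(3**k*(k**2 + 9*k + 20)) ≠ 0.

s_(k+1) = (k + 2)*(k + 3)/(3**k*(k + 5))
s_(k+1) − s_k = (k + 2)*(-3*(k + 1)*(k + 5) + (k + 3)*(k + 4))/(3**k*(k + 4)*(k + 5))
(s_(k+1) − s_k) − t_k = 2*(2*k**2 + 12*k + 7)/(3**k*(k**2 + 9*k + 20))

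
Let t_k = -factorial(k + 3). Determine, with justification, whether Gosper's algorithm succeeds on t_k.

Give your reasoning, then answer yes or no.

No. Not Gosper-summable.

Ratio r(k) = k + 4.
A = k + 4, B = 1, C = 1.
Set up (k + 4)·f(k+1) − (1)·f(k) − (1) = 0.
d = -1 from the (1,0,0) case.
Bound -1 < 0, so the key equation has no polynomial solution.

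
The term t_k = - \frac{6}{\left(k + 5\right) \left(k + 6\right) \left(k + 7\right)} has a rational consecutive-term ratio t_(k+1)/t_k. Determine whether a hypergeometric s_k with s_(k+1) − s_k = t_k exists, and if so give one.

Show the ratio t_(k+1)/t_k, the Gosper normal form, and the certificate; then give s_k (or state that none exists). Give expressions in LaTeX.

s_k = \frac{k \left(- k - 11\right)}{10 \left(k + 5\right) \left(k + 6\right)}

Step 1: r(k) = (k + 5)/(k + 8).
So A=k + 5 and B=k + 8, with C=1.
Need (k + 5)·f(k+1) − (k + 7)·f(k) = 1.
deg f ≤ 2 (via 1,1,0).
Solve for f: f(k) = k*(k + 11)/60 (degree 2 ≤ 2).
Get s_k = R·t_k = k*(-k - 11)/(10*(k + 5)*(k + 6)) with R(k) = B(k−1)f(k)/C(k) = k*(k + 7)*(k + 11)/60.
Verify: -6/(k**3 + 18*k**2 + 107*k + 210) matches t_k.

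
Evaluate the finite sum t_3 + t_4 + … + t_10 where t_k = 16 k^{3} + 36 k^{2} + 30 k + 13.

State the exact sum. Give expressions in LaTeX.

Step 1: r(k) = (16*k**3 + 84*k**2 + 150*k + 95)/(16*k**3 + 36*k**2 + 30*k + 13).
Factor: A=1; B=1; C=k**3 + 9*k**2/4 + 15*k/8 + 13/16.
f must satisfy (1)·f(k+1) − (1)·f(k) = k**3 + 9*k**2/4 + 15*k/8 + 13/16.
Bound: deg f ≤ 4.
Solve for f: f(k) = k*(4*k**3 + 4*k**2 + k + 4)/16 (degree 4 ≤ 4).
Certificate R = B(k−1)f/C = k*(4*k**3 + 4*k**2 + k + 4)/(16*k**3 + 36*k**2 + 30*k + 13) gives s_k = k*(4*k**3 + 4*k**2 + k + 4).
Check: Δs_k = 16*k**3 + 36*k**2 + 30*k + 13. ✓
Telescoping: Σ = s_(11) − s_(3) = 64053 − (453) = 63600.

Σ = 63600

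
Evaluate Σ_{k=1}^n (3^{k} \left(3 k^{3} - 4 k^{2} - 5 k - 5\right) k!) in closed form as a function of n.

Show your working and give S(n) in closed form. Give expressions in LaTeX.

S(n) = 3 \cdot 3^{n} n^{3} n! - 3 \cdot 3^{n} n^{2} n! - 9 \cdot 3^{n} n n! - 3 \cdot 3^{n} n! + 3

Compute t_(k+1)/t_k: get 3*(3*k**4 + 8*k**3 + k**2 - 15*k - 11)/(3*k**3 - 4*k**2 - 5*k - 5).
Gosper form: A/B · C(k+1)/C(k) with A=3*k + 3, B=1, C=k**3 - 4*k**2/3 - 5*k/3 - 5/3.
f must satisfy (3*k + 3)·f(k+1) − (1)·f(k) = k**3 - 4*k**2/3 - 5*k/3 - 5/3.
Degrees (1,0,3) ⇒ d ≤ 2.
A polynomial solution: f(k) = (k**2 - 4*k + 2)/3.
Certificate R = B(k−1)f/C = (k**2 - 4*k + 2)/(3*k**3 - 4*k**2 - 5*k - 5) gives s_k = 3**k*(k**2 - 4*k + 2)*factorial(k).
Check: Δs_k = 3**k*(3*k**3 - 4*k**2 - 5*k - 5)*factorial(k). ✓
Evaluate: s_(n+1) = 3**(n + 1)*(n**2 - 2*n - 1)*factorial(n + 1); subtract s_(1) = -3 ⇒ S(n) = 3*3**n*n**3*factorial(n) - 3*3**n*n**2*factorial(n) - 9*3**n*n*factorial(n) - 3*3**n*factorial(n) + 3.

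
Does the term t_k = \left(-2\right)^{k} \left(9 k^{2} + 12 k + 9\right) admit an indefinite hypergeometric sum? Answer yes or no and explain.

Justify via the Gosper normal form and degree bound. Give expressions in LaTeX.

Yes. s_k = \left(-2\right)^{k} \left(- 3 k^{2} - 1\right).

Ratio r(k) = 2*(-3*k**2 - 10*k - 10)/(3*k**2 + 4*k + 3).
A = -2, B = 1, C = k**2 + 4*k/3 + 1.
Set up (-2)·f(k+1) − (1)·f(k) − (k**2 + 4*k/3 + 1) = 0.
deg f ≤ 2 (via 0,0,2).
A polynomial solution: f(k) = -(3*k**2 + 1)/9.
R(k) = B(k−1)·f(k)/C(k) = -(3*k**2 + 1)/(3*(3*k**2 + 4*k + 3)); s_k = R·t_k = (-2)**k*(-3*k**2 - 1).
Δs = (-2)**k*(9*k**2 + 12*k + 9), as required.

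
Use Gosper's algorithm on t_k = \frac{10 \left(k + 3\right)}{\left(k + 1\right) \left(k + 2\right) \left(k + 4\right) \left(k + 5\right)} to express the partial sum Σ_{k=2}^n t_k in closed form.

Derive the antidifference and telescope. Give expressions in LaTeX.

Compute t_(k+1)/t_k: get (k + 1)*(k + 4)**2/((k + 3)**2*(k + 6)).
Factor: A=k + 1; B=k + 6; C=k**2 + 6*k + 9.
Need (k + 1)·f(k+1) − (k + 5)·f(k) = k**2 + 6*k + 9.
deg f ≤ 4 (via 1,1,2).
Solving with deg f ≤ 4: f(k) = k*(k + 2)*(k + 3)*(k + 5)/8.
So s_k = (B(k−1)f/C)·t_k = (k*(k + 2)*(k + 5)**2/(8*(k + 3)))·t_k = 5*k*(k + 5)/(4*(k**2 + 5*k + 4)).
Verify: 10*(k + 3)/(k**4 + 12*k**3 + 49*k**2 + 78*k + 40) matches t_k.
Σ_(k=2)^n t_k = s_(n+1) − s_(2) = (5*(n**2 + 7*n + 6)/(4*(n**2 + 7*n + 10))) − (35/36), i.e. 5*(n**2 + 7*n - 8)/(18*(n**2 + 7*n + 10)).

S(n) = \frac{5 \left(n^{2} + 7 n - 8\right)}{18 \left(n^{2} + 7 n + 10\right)}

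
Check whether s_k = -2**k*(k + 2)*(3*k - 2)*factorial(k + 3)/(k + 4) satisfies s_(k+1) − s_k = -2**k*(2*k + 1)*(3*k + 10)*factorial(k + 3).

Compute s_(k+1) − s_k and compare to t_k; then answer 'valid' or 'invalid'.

Invalid: residual 2**(k + 1)*(6*k**3 + 47*k**2 + 99*k + 42)*factorial(k + 3)/((k + 4)*(k + 5)) ≠ 0.

s_(k+1) = -2**(k + 1)*(k + 3)*(3*k + 1)*factorial(k + 4)/(k + 5)
s_(k+1) − s_k = -2**k*(6*k**4 + 65*k**3 + 243*k**2 + 352*k + 116)*factorial(k + 3)/((k + 4)*(k + 5))
(s_(k+1) − s_k) − t_k = 2**(k + 1)*(6*k**3 + 47*k**2 + 99*k + 42)*factorial(k + 3)/((k + 4)*(k + 5))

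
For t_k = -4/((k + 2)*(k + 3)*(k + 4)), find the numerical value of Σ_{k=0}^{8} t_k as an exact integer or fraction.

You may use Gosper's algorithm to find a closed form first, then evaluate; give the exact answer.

Σ = -7/22

r(k) = (k + 2)/(k + 5) after simplifying.
So A=k + 2 and B=k + 5, with C=1.
Key eq: (k + 2)·f(k+1) = (k + 4)·f(k) + (1).
d = 2 from the (1,1,0) case.
Coefficient equations give f(k) = k*(k + 5)/12.
So s_k = (B(k−1)f/C)·t_k = (k*(k + 4)*(k + 5)/12)·t_k = k*(-k - 5)/(3*(k + 2)*(k + 3)).
s_(k+1) − s_k = -4/(k**3 + 9*k**2 + 26*k + 24) = t_k.
Telescoping: Σ = s_(9) − s_(0) = -7/22 − (0) = -7/22.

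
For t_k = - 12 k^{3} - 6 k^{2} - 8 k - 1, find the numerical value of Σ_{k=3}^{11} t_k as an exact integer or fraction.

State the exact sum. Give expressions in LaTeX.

Σ = -55683

Step 1: r(k) = (12*k**3 + 42*k**2 + 56*k + 27)/(12*k**3 + 6*k**2 + 8*k + 1).
Take A(k)=1, B(k)=1, C(k)=k**3 + k**2/2 + 2*k/3 + 1/12.
Solve (1)·f(k+1) − (1)·f(k) = k**3 + k**2/2 + 2*k/3 + 1/12.
Degrees (0,0,3) ⇒ d ≤ 4.
Solving with deg f ≤ 4: f(k) = k*(3*k**3 - 4*k**2 + 4*k - 2)/12.
R(k) = B(k−1)·f(k)/C(k) = k*(3*k**3 - 4*k**2 + 4*k - 2)/(12*k**3 + 6*k**2 + 8*k + 1); s_k = R·t_k = k*(-3*k**3 + 4*k**2 - 4*k + 2).
Check: Δs_k = -12*k**3 - 6*k**2 - 8*k - 1. ✓
Σ_(k=3)^(11) t_k = s_(12) − s_(3) = -55848 − (-165) = -55683.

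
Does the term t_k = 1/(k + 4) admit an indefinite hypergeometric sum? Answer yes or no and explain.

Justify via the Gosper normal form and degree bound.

Compute t_(k+1)/t_k: get (k + 4)/(k + 5).
A = k + 4, B = k + 5, C = 1.
Set up (k + 4)·f(k+1) − (k + 4)·f(k) − (1) = 0.
Bound: deg f ≤ 0.
Generic f = c0 gives residual -1; -1 = 0 cannot hold, so t_k is not Gosper-summable.

No; the coefficient equations for f are inconsistent.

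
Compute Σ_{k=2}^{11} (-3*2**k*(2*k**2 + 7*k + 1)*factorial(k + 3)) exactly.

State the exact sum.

Σ = -176755728973822560

r(k) = 2*(2*k**3 + 19*k**2 + 54*k + 40)/(2*k**2 + 7*k + 1) after simplifying.
Factor: A=2*k + 8; B=1; C=k**2 + 7*k/2 + 1/2.
Key eq: (2*k + 8)·f(k+1) = (1)·f(k) + (k**2 + 7*k/2 + 1/2).
Bound: deg f ≤ 1.
Solve for f: f(k) = (k - 1)/2 (degree 1 ≤ 1).
R(k) = B(k−1)·f(k)/C(k) = (k - 1)/(2*k**2 + 7*k + 1); s_k = R·t_k = -3*2**k*(k - 1)*factorial(k + 3).
Δs = -3*2**k*(2*k**2 + 7*k + 1)*factorial(k + 3), as required.
Sum = s_(12) − s_(2); s_(12) = -176755728973824000, s_(2) = -1440 ⇒ -176755728973822560.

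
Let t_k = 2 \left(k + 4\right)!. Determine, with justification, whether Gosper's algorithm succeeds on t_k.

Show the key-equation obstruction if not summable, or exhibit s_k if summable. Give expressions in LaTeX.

Compute t_(k+1)/t_k: get k + 5.
Factor: A=k + 5; B=1; C=1.
Set up (k + 5)·f(k+1) − (1)·f(k) − (1) = 0.
Bound: deg f ≤ -1.
d = -1 < 0 ⇒ no nonzero polynomial f; not summable.

No — t_k has no hypergeometric antidifference.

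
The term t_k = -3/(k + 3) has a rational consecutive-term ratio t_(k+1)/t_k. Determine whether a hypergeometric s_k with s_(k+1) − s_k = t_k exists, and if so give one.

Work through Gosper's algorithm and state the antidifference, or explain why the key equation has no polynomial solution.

none — t_k is not Gosper-summable

r(k) = (k + 3)/(k + 4) after simplifying.
So A=k + 3 and B=k + 4, with C=1.
Solve (k + 3)·f(k+1) − (k + 3)·f(k) = 1.
Degrees (1,1,0) ⇒ d ≤ 0.
f = c0 ⇒ A·f(k+1) − B(k−1)·f(k) − C = -1. The system {-1 = 0} is inconsistent; no antidifference.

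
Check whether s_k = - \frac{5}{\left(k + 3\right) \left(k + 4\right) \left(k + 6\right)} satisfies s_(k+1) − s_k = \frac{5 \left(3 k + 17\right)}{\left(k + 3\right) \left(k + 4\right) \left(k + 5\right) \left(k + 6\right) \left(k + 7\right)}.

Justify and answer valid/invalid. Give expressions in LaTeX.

s_(k+1) = -5/((k + 4)*(k + 5)*(k + 7))
s_(k+1) − s_k = 5*(3*k + 17)/(k**5 + 25*k**4 + 245*k**3 + 1175*k**2 + 2754*k + 2520)
(s_(k+1) − s_k) − t_k = 0

valid; difference matches t_k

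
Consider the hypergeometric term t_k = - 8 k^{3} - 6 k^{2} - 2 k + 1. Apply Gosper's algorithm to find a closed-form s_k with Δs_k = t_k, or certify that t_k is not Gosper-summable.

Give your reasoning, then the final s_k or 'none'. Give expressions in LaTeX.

s_k = - 2 k^{4} + 2 k^{3} + k

The ratio is (8*k**3 + 30*k**2 + 38*k + 15)/(8*k**3 + 6*k**2 + 2*k - 1).
Gosper form: A/B · C(k+1)/C(k) with A=1, B=1, C=k**3 + 3*k**2/4 + k/4 - 1/8.
Key eq: (1)·f(k+1) = (1)·f(k) + (k**3 + 3*k**2/4 + k/4 - 1/8).
deg f ≤ 4 (via 0,0,3).
Solving with deg f ≤ 4: f(k) = k*(2*k**3 - 2*k**2 - 1)/8.
Certificate R = B(k−1)f/C = k*(2*k**3 - 2*k**2 - 1)/((4*k - 1)*(2*k**2 + 2*k + 1)) gives s_k = -2*k**4 + 2*k**3 + k.
Verify: -8*k**3 - 6*k**2 - 2*k + 1 matches t_k.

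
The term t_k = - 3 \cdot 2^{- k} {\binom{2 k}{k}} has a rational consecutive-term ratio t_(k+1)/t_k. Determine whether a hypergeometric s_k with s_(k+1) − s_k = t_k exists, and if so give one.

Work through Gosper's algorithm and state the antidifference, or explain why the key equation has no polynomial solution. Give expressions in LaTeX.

t_(k+1)/t_k = (2*k + 1)/(k + 1).
A = 2*k + 1, B = k + 1, C = 1.
Set up (2*k + 1)·f(k+1) − (k)·f(k) − (1) = 0.
Bound: deg f ≤ -1.
d = -1 < 0 ⇒ no nonzero polynomial f; not summable.

no hypergeometric antidifference exists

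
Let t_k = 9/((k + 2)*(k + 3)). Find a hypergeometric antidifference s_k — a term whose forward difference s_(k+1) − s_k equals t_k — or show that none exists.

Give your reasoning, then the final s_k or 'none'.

The ratio is (k + 2)/(k + 4).
Factor: A=k + 2; B=k + 4; C=1.
f must satisfy (k + 2)·f(k+1) − (k + 3)·f(k) = 1.
From deg A=1, deg B=1, deg C=0: d=1.
Coefficient equations give f(k) = k/2.
Certificate R = B(k−1)f/C = k*(k + 3)/2 gives s_k = 9*k/(2*(k + 2)).
Δs = 9/(k**2 + 5*k + 6), as required.

s_k = 9*k/(2*(k + 2))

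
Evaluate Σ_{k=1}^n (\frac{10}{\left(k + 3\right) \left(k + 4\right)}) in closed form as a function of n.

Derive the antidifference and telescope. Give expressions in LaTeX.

Ratio r(k) = (k + 3)/(k + 5).
Take A(k)=k + 3, B(k)=k + 5, C(k)=1.
Solve (k + 3)·f(k+1) − (k + 4)·f(k) = 1.
Degrees (1,1,0) ⇒ d ≤ 1.
A polynomial solution: f(k) = k/3.
Then R = B(k−1)f/C = k*(k + 4)/3, so s_k = R(k)·t_k = 10*k/(3*(k + 3)).
s_(k+1) − s_k = 10/(k**2 + 7*k + 12) = t_k.
s_(n+1) = 10*(n + 1)/(3*(n + 4)) and s_(1) = 5/6, so S(n) = 5*n/(2*(n + 4)).

S(n) = \frac{5 n}{2 \left(n + 4\right)}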